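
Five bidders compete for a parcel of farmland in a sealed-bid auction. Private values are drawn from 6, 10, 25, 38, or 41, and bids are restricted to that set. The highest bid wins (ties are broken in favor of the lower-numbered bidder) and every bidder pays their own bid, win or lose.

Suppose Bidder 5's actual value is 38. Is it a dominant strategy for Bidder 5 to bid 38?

Consider the case where Bidder 1 bids 6, Bidder 2 bids 6, Bidder 3 bids 6 and Bidder 4 bids 6.
Truthful bid 38: wins, pays 38, utility 38 - 38 = 0.
Bid 10 instead: wins, pays 10, utility 38 - 10 = 28.
Since 28 > 0, bidding 10 is strictly better here, so truthful bidding is not dominant.

No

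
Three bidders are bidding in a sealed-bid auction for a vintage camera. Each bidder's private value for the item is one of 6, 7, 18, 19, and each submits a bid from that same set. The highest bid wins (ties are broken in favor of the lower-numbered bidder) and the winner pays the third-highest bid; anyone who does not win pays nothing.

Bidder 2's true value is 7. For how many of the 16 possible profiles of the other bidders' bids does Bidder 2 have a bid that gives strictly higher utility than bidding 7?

4

Others bid (6, 18): truth gives 0; bid 18 gives 1 > 0. Violating.
Others bid (6, 19): truth gives 0; bid 19 gives 1 > 0. Violating.
Others bid (7, 6): truth gives 0; bid 18 gives 1 > 0. Violating.
Others bid (18, 6): truth gives 0; bid 19 gives 1 > 0. Violating.
Others bid (6, 6): truth gives 1; no alternative beats it.
Others bid (6, 7): truth gives 1; no alternative beats it.
(Checking all 16 profiles: 4 have a profitable deviation, 12 do not.)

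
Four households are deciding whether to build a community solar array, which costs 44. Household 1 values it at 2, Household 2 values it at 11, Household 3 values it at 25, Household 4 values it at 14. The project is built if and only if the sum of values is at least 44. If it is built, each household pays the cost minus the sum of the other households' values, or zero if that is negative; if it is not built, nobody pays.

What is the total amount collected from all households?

26

Total value 52 ≥ cost 44, so it is built.
Household 1: others sum to 50; max(0, 44 - 50) = 0.
Household 2: others sum to 41; max(0, 44 - 41) = 3.
Household 3: others sum to 27; max(0, 44 - 27) = 17.
Household 4: others sum to 38; max(0, 44 - 38) = 6.
Total collected = 0 + 3 + 17 + 6 = 26.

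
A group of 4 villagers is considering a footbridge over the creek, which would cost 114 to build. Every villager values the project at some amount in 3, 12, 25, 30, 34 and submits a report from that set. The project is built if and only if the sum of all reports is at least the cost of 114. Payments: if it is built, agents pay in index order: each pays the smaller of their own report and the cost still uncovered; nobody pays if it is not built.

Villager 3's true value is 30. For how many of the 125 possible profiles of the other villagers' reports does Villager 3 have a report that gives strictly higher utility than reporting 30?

17

Others report (25, 30, 34): truth gives 0; report 25 gives 5 > 0. Violating.
Others report (25, 34, 30): truth gives 0; report 25 gives 5 > 0. Violating.
Others report (25, 34, 34): truth gives 0; report 25 gives 5 > 0. Violating.
Others report (30, 25, 34): truth gives 0; report 25 gives 5 > 0. Violating.
Others report (3, 3, 3): truth gives 0; no alternative beats it.
Others report (3, 3, 12): truth gives 0; no alternative beats it.
(Checking all 125 profiles: 17 have a profitable deviation, 108 do not.)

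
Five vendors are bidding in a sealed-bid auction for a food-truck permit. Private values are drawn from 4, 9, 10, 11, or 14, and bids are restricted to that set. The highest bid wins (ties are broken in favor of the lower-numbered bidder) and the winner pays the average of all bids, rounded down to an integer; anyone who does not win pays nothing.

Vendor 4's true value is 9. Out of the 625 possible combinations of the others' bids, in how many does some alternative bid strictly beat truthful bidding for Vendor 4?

97

Others bid (4, 4, 4, 10): truth gives 0; bid 10 gives 3 > 0. Violating.
Others bid (4, 4, 4, 11): truth gives 0; bid 11 gives 3 > 0. Violating.
Others bid (4, 4, 4, 14): truth gives 0; bid 14 gives 1 > 0. Violating.
Others bid (4, 4, 9, 4): truth gives 0; bid 10 gives 3 > 0. Violating.
Others bid (4, 4, 4, 4): truth gives 4; no alternative beats it.
Others bid (4, 4, 4, 9): truth gives 3; no alternative beats it.
(Checking all 625 profiles: 97 have a profitable deviation, 528 do not.)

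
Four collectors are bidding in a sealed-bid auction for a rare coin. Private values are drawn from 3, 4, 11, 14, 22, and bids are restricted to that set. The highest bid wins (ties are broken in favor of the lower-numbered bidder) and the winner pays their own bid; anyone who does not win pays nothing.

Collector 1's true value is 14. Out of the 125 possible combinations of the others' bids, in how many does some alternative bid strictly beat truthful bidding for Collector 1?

27

Others bid (3, 3, 3): truth gives 0; bid 3 gives 11 > 0. Violating.
Others bid (3, 3, 4): truth gives 0; bid 4 gives 10 > 0. Violating.
Others bid (3, 3, 11): truth gives 0; bid 11 gives 3 > 0. Violating.
Others bid (3, 4, 3): truth gives 0; bid 4 gives 10 > 0. Violating.
Others bid (3, 3, 14): truth gives 0; no alternative beats it.
Others bid (3, 3, 22): truth gives 0; no alternative beats it.
(Checking all 125 profiles: 27 have a profitable deviation, 98 do not.)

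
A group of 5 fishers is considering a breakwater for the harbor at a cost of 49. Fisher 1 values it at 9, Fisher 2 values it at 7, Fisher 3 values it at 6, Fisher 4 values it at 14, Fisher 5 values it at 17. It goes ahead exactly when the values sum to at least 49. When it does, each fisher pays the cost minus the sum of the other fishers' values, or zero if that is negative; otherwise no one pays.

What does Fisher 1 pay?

5

Total value 53 ≥ cost 49, so the project is built.
The other fishers' values sum to 44.
Cost minus that sum is 49 - 44 = 5.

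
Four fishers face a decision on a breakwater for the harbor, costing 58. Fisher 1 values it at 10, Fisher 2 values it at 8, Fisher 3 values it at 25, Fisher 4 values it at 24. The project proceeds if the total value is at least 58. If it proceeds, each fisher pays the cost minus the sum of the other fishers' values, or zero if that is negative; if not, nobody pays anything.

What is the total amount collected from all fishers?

32

Total value 67 ≥ cost 58, so it is built.
Fisher 1: others sum to 57; max(0, 58 - 57) = 1.
Fisher 2: others sum to 59; max(0, 58 - 59) = 0.
Fisher 3: others sum to 42; max(0, 58 - 42) = 16.
Fisher 4: others sum to 43; max(0, 58 - 43) = 15.
Total collected = 1 + 0 + 16 + 15 = 32.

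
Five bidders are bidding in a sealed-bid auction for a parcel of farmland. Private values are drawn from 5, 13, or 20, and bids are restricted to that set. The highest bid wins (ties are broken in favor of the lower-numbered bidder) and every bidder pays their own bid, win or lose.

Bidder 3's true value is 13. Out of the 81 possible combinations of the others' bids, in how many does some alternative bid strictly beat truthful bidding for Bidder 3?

77

Others bid (5, 5, 5, 20): truth gives -13; bid 5 gives -5 > -13. Violating.
Others bid (5, 5, 13, 20): truth gives -13; bid 5 gives -5 > -13. Violating.
Others bid (5, 5, 20, 5): truth gives -13; bid 5 gives -5 > -13. Violating.
Others bid (5, 5, 20, 13): truth gives -13; bid 5 gives -5 > -13. Violating.
Others bid (5, 5, 5, 5): truth gives 0; no alternative beats it.
Others bid (5, 5, 5, 13): truth gives 0; no alternative beats it.
(Checking all 81 profiles: 77 have a profitable deviation, 4 do not.)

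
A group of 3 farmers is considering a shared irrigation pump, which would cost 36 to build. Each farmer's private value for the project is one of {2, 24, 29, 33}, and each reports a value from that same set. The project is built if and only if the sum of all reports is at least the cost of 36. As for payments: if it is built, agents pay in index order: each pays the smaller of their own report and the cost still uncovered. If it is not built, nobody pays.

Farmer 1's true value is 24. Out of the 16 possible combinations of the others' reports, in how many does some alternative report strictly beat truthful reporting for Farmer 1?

11

Others report (2, 33): truth gives 0; report 2 gives 22 > 0. Violating.
Others report (24, 24): truth gives 0; report 2 gives 22 > 0. Violating.
Others report (24, 29): truth gives 0; report 2 gives 22 > 0. Violating.
Others report (24, 33): truth gives 0; report 2 gives 22 > 0. Violating.
Others report (2, 2): truth gives 0; no alternative beats it.
Others report (2, 24): truth gives 0; no alternative beats it.
(Checking all 16 profiles: 11 have a profitable deviation, 5 do not.)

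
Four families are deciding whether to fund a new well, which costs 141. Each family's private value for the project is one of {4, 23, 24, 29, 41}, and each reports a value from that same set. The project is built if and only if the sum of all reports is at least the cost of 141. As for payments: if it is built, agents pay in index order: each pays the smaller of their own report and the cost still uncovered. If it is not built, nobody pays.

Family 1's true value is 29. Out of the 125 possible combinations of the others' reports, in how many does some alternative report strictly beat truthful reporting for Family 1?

Others report (41, 41, 41): truth gives 0; report 23 gives 6 > 0. Violating.
Others report (4, 4, 4): truth gives 0; no alternative beats it.
Others report (4, 4, 23): truth gives 0; no alternative beats it.
(Checking all 125 profiles: 1 has a profitable deviation, 124 do not.)

1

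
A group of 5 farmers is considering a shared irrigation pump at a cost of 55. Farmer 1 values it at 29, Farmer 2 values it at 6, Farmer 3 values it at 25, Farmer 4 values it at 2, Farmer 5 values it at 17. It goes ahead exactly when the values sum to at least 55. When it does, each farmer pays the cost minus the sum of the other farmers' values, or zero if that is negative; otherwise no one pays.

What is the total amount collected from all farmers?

Total value 79 ≥ cost 55, so it is built.
Farmer 1: others sum to 50; max(0, 55 - 50) = 5.
Farmer 2: others sum to 73; max(0, 55 - 73) = 0.
Farmer 3: others sum to 54; max(0, 55 - 54) = 1.
Farmer 4: others sum to 77; max(0, 55 - 77) = 0.
Farmer 5: others sum to 62; max(0, 55 - 62) = 0.
Total collected = 5 + 0 + 1 + 0 + 0 = 6.

6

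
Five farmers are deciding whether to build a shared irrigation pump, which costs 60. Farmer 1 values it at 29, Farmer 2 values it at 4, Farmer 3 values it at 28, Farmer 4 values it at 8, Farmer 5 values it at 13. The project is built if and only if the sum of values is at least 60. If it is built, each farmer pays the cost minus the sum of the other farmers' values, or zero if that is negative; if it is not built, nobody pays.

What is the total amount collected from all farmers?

13

Total value 82 ≥ cost 60, so it is built.
Farmer 1: others sum to 53; max(0, 60 - 53) = 7.
Farmer 2: others sum to 78; max(0, 60 - 78) = 0.
Farmer 3: others sum to 54; max(0, 60 - 54) = 6.
Farmer 4: others sum to 74; max(0, 60 - 74) = 0.
Farmer 5: others sum to 69; max(0, 60 - 69) = 0.
Total collected = 7 + 0 + 6 + 0 + 0 = 13.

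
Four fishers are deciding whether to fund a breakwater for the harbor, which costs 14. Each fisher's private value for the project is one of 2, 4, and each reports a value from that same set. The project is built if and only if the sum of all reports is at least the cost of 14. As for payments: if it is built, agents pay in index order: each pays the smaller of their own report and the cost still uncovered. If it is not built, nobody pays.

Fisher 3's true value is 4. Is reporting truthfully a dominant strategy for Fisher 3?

No

Consider the case where Fisher 1 reports 4, Fisher 2 reports 4 and Fisher 4 reports 4.
Truthful report 4: project built, pays 4, utility 4 - 4 = 0.
Report 2 instead: project built, pays 2, utility 4 - 2 = 2.
Since 2 > 0, reporting 2 is strictly better here, so truthful reporting is not dominant.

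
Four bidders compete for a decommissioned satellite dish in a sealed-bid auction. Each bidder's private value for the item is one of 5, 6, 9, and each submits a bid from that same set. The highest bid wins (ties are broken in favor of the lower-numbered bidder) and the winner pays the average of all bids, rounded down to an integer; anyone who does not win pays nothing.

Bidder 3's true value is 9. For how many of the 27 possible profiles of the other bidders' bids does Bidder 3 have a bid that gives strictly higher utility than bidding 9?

Others bid (5, 5, 5): truth gives 3; bid 6 gives 4 > 3. Violating.
Others bid (5, 5, 6): truth gives 3; bid 6 gives 4 > 3. Violating.
Others bid (5, 5, 9): truth gives 2; no alternative beats it.
Others bid (5, 6, 5): truth gives 3; no alternative beats it.
(Checking all 27 profiles: 2 have a profitable deviation, 25 do not.)

2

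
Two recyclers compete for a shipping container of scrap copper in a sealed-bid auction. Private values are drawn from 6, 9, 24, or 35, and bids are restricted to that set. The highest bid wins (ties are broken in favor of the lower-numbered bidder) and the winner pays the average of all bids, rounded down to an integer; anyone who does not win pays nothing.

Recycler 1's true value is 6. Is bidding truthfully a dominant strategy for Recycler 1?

Yes

Check each profile of the others' bids and compare truth against every alternative bid.
Others bid (9): truth gives 0, best alternative gives -3.
Others bid (6): truth gives 0, best alternative gives -1.
Others bid (24): truth gives 0, best alternative gives 0.
Others bid (35): truth gives 0, best alternative gives 0.
In every case the truthful bid is at least as good as any alternative, so it is a dominant strategy.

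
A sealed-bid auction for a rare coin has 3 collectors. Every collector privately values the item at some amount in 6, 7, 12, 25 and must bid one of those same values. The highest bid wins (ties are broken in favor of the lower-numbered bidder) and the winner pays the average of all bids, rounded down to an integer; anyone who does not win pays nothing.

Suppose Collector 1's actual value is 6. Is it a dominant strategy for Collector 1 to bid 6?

Yes

Check each profile of the others' bids and compare truth against every alternative bid.
Others bid (7, 7): truth gives 0, best alternative gives -1.
Others bid (6, 6): truth gives 0, best alternative gives 0.
Others bid (6, 7): truth gives 0, best alternative gives 0.
Others bid (6, 12): truth gives 0, best alternative gives 0.
Others bid (6, 25): truth gives 0, best alternative gives 0.
Others bid (7, 6): truth gives 0, best alternative gives 0.
(Remaining 10 profiles checked similarly; truth is weakly best in each.)
In every case the truthful bid is at least as good as any alternative, so it is a dominant strategy.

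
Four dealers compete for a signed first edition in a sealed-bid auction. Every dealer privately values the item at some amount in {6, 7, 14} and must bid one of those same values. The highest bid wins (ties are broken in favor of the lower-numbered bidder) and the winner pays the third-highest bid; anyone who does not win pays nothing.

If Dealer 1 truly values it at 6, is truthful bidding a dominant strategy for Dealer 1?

Check each profile of the others' bids and compare truth against every alternative bid.
Others bid (6, 7, 7): truth gives 0, best alternative gives -1.
Others bid (7, 6, 7): truth gives 0, best alternative gives -1.
Others bid (7, 7, 6): truth gives 0, best alternative gives -1.
Others bid (7, 7, 7): truth gives 0, best alternative gives -1.
Others bid (6, 6, 6): truth gives 0, best alternative gives 0.
Others bid (6, 6, 7): truth gives 0, best alternative gives 0.
(Remaining 21 profiles checked similarly; truth is weakly best in each.)
In every case the truthful bid is at least as good as any alternative, so it is a dominant strategy.

Yes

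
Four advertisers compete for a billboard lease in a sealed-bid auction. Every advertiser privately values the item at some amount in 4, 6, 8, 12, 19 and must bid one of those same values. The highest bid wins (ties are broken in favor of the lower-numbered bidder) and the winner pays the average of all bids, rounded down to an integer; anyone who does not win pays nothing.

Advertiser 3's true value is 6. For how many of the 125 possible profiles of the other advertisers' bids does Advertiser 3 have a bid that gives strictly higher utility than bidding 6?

Others bid (4, 6, 4): truth gives 0; bid 8 gives 1 > 0. Violating.
Others bid (6, 4, 4): truth gives 0; bid 8 gives 1 > 0. Violating.
Others bid (4, 4, 4): truth gives 2; no alternative beats it.
Others bid (4, 4, 6): truth gives 1; no alternative beats it.
(Checking all 125 profiles: 2 have a profitable deviation, 123 do not.)

2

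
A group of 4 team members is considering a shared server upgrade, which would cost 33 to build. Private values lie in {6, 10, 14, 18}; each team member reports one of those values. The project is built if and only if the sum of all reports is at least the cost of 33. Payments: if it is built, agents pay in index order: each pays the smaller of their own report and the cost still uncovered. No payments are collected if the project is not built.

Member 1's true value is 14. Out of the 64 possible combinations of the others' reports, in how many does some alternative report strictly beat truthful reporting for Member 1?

Others report (6, 6, 14): truth gives 0; report 10 gives 4 > 0. Violating.
Others report (6, 6, 18): truth gives 0; report 6 gives 8 > 0. Violating.
Others report (6, 10, 10): truth gives 0; report 10 gives 4 > 0. Violating.
Others report (6, 10, 14): truth gives 0; report 6 gives 8 > 0. Violating.
Others report (6, 6, 6): truth gives 0; no alternative beats it.
Others report (6, 6, 10): truth gives 0; no alternative beats it.
(Checking all 64 profiles: 60 have a profitable deviation, 4 do not.)

60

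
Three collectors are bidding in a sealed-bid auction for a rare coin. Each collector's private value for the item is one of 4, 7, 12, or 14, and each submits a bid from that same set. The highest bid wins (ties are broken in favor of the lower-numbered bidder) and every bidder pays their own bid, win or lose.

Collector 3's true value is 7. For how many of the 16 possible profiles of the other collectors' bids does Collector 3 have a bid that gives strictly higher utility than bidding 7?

15

Others bid (4, 7): truth gives -7; bid 4 gives -4 > -7. Violating.
Others bid (4, 12): truth gives -7; bid 4 gives -4 > -7. Violating.
Others bid (4, 14): truth gives -7; bid 4 gives -4 > -7. Violating.
Others bid (7, 4): truth gives -7; bid 4 gives -4 > -7. Violating.
Others bid (4, 4): truth gives 0; no alternative beats it.
(Checking all 16 profiles: 15 have a profitable deviation, 1 does not.)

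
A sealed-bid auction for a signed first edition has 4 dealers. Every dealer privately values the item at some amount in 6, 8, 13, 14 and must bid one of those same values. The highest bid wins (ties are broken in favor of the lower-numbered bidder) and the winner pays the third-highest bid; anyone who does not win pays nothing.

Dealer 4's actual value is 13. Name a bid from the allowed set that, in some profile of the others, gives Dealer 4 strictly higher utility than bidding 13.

Suppose Dealer 1 bids 6, Dealer 2 bids 6 and Dealer 3 bids 13.
Bid 13: loses, pays 0, utility 0.
Bid 14: wins, pays 6, utility 13 - 6 = 7.
So bidding 14 beats truth here (7 > 0).

14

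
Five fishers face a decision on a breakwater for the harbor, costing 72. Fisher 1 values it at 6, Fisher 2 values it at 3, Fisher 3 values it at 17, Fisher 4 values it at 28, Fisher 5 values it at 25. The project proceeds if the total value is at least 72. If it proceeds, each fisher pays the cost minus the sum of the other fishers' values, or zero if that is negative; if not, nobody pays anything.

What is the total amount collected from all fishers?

Total value 79 ≥ cost 72, so it is built.
Fisher 1: others sum to 73; max(0, 72 - 73) = 0.
Fisher 2: others sum to 76; max(0, 72 - 76) = 0.
Fisher 3: others sum to 62; max(0, 72 - 62) = 10.
Fisher 4: others sum to 51; max(0, 72 - 51) = 21.
Fisher 5: others sum to 54; max(0, 72 - 54) = 18.
Total collected = 0 + 0 + 10 + 21 + 18 = 49.

49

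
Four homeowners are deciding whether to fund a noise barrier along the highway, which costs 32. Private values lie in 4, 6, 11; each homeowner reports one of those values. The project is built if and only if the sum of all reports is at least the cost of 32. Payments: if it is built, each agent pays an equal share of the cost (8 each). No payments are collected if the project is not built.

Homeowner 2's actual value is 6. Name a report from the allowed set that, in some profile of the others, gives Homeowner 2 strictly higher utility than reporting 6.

4

Suppose Homeowner 1 reports 4, Homeowner 3 reports 11 and Homeowner 4 reports 11.
Report 6: project built, pays 8, utility 6 - 8 = -2.
Report 4: project not built, utility 0.
So reporting 4 beats truth here (0 > -2).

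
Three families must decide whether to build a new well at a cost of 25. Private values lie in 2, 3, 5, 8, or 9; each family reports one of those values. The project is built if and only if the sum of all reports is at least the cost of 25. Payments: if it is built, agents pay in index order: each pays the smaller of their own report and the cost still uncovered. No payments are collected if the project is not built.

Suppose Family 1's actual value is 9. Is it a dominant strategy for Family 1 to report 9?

Consider the case where Family 2 reports 8 and Family 3 reports 9.
Truthful report 9: project built, pays 9, utility 9 - 9 = 0.
Report 8 instead: project built, pays 8, utility 9 - 8 = 1.
Since 1 > 0, reporting 8 is strictly better here, so truthful reporting is not dominant.

No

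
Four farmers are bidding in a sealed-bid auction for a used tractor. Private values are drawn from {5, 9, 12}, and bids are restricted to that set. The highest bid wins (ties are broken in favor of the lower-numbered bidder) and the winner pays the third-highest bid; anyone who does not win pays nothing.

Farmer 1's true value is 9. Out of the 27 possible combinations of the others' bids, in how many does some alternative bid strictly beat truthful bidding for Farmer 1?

3

Others bid (5, 5, 12): truth gives 0; bid 12 gives 4 > 0. Violating.
Others bid (5, 12, 5): truth gives 0; bid 12 gives 4 > 0. Violating.
Others bid (12, 5, 5): truth gives 0; bid 12 gives 4 > 0. Violating.
Others bid (5, 5, 5): truth gives 4; no alternative beats it.
Others bid (5, 5, 9): truth gives 4; no alternative beats it.
(Checking all 27 profiles: 3 have a profitable deviation, 24 do not.)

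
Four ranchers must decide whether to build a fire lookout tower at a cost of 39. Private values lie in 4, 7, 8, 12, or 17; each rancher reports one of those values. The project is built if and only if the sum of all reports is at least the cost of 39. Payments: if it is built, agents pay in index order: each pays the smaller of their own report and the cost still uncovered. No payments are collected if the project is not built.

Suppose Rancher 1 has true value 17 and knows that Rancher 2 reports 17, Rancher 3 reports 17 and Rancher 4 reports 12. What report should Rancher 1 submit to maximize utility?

Report 4: project built, pays 4, utility 17 - 4 = 13.
Report 7: project built, pays 7, utility 17 - 7 = 10.
Report 8: project built, pays 8, utility 17 - 8 = 9.
Report 12: project built, pays 12, utility 17 - 12 = 5.
Report 17: project built, pays 17, utility 17 - 17 = 0.
The best choice is 4 with utility 13.

4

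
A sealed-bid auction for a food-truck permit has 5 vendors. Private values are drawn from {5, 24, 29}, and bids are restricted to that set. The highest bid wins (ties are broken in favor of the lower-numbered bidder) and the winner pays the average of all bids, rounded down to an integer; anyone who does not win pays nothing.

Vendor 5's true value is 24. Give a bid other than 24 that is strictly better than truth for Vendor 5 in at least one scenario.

29

Suppose Vendor 1 bids 5, Vendor 2 bids 5, Vendor 3 bids 5 and Vendor 4 bids 24.
Bid 24: loses, pays 0, utility 0.
Bid 29: wins, pays 13, utility 24 - 13 = 11.
So bidding 29 beats truth here (11 > 0).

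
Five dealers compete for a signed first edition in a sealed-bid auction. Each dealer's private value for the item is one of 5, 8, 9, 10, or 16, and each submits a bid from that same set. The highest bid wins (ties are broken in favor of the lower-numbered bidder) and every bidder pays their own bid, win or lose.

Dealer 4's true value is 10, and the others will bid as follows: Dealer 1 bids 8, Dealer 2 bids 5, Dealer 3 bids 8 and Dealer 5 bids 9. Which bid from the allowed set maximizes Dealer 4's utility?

Bid 5: loses but pays 5, utility -5.
Bid 8: loses but pays 8, utility -8.
Bid 9: wins, pays 9, utility 10 - 9 = 1.
Bid 10: wins, pays 10, utility 10 - 10 = 0.
Bid 16: wins, pays 16, utility 10 - 16 = -6.
The best choice is 9 with utility 1.

9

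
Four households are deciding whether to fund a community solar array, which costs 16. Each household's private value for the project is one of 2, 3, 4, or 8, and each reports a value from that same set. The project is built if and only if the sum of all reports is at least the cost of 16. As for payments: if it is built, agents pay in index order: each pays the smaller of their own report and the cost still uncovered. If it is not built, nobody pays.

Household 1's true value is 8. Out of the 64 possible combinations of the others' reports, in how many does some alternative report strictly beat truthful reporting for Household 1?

38

Others report (2, 2, 8): truth gives 0; report 4 gives 4 > 0. Violating.
Others report (2, 3, 8): truth gives 0; report 3 gives 5 > 0. Violating.
Others report (2, 4, 8): truth gives 0; report 2 gives 6 > 0. Violating.
Others report (2, 8, 2): truth gives 0; report 4 gives 4 > 0. Violating.
Others report (2, 2, 2): truth gives 0; no alternative beats it.
Others report (2, 2, 3): truth gives 0; no alternative beats it.
(Checking all 64 profiles: 38 have a profitable deviation, 26 do not.)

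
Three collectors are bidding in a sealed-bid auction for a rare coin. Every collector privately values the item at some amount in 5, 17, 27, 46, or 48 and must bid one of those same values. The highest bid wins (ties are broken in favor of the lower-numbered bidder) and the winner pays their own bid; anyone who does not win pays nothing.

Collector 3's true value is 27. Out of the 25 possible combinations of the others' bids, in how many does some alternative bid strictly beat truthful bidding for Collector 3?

Others bid (5, 5): truth gives 0; bid 17 gives 10 > 0. Violating.
Others bid (5, 17): truth gives 0; no alternative beats it.
Others bid (5, 27): truth gives 0; no alternative beats it.
(Checking all 25 profiles: 1 has a profitable deviation, 24 do not.)

1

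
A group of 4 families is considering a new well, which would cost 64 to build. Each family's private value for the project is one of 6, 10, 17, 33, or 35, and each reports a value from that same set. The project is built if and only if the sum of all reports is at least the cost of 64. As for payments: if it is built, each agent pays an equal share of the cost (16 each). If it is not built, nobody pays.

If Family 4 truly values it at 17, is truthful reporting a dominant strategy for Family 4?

No

Consider the case where Family 1 reports 6, Family 2 reports 6 and Family 3 reports 17.
Truthful report 17: project not built, utility 0.
Report 35 instead: project built, pays 16, utility 17 - 16 = 1.
Since 1 > 0, reporting 35 is strictly better here, so truthful reporting is not dominant.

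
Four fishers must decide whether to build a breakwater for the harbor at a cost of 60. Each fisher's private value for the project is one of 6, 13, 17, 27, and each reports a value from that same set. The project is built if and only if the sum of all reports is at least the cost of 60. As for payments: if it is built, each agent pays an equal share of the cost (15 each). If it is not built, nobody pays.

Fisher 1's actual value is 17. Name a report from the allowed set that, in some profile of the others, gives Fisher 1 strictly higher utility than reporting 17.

Suppose Fisher 2 reports 6, Fisher 3 reports 6 and Fisher 4 reports 27.
Report 17: project not built, utility 0.
Report 27: project built, pays 15, utility 17 - 15 = 2.
So reporting 27 beats truth here (2 > 0).

27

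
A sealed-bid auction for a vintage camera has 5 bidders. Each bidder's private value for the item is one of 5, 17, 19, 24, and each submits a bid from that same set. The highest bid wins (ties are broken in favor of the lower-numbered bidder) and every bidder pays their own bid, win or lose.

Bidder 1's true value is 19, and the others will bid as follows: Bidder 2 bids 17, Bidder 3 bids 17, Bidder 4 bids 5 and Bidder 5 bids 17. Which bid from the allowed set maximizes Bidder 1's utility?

Bid 5: loses but pays 5, utility -5.
Bid 17: wins, pays 17, utility 19 - 17 = 2.
Bid 19: wins, pays 19, utility 19 - 19 = 0.
Bid 24: wins, pays 24, utility 19 - 24 = -5.
The best choice is 17 with utility 2.

17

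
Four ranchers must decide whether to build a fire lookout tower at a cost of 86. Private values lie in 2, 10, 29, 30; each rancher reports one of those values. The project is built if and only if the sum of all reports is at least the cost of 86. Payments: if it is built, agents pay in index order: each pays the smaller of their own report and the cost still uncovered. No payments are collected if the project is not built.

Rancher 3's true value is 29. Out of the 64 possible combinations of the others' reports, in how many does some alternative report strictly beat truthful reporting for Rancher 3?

8

Others report (29, 29, 29): truth gives 1; report 2 gives 27 > 1. Violating.
Others report (29, 29, 30): truth gives 1; report 2 gives 27 > 1. Violating.
Others report (29, 30, 29): truth gives 2; report 2 gives 27 > 2. Violating.
Others report (29, 30, 30): truth gives 2; report 2 gives 27 > 2. Violating.
Others report (2, 2, 2): truth gives 0; no alternative beats it.
Others report (2, 2, 10): truth gives 0; no alternative beats it.
(Checking all 64 profiles: 8 have a profitable deviation, 56 do not.)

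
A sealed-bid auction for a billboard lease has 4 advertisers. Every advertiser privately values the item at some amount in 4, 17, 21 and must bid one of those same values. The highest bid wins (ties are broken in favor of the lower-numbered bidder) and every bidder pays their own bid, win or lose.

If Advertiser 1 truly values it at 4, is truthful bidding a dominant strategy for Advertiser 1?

Yes

Check each profile of the others' bids and compare truth against every alternative bid.
Others bid (4, 4, 4): truth gives 0, best alternative gives -13.
Others bid (4, 4, 21): truth gives -4, best alternative gives -17.
Others bid (4, 17, 21): truth gives -4, best alternative gives -17.
Others bid (4, 21, 4): truth gives -4, best alternative gives -17.
Others bid (4, 21, 17): truth gives -4, best alternative gives -17.
Others bid (4, 21, 21): truth gives -4, best alternative gives -17.
(Remaining 21 profiles checked similarly; truth is weakly best in each.)
In every case the truthful bid is at least as good as any alternative, so it is a dominant strategy.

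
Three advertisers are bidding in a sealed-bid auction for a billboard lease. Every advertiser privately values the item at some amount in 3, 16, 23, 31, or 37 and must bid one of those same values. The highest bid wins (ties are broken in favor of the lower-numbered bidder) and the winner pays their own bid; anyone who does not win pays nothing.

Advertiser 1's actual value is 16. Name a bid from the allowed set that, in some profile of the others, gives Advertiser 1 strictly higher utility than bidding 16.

3

Suppose Advertiser 2 bids 3 and Advertiser 3 bids 3.
Bid 16: wins, pays 16, utility 16 - 16 = 0.
Bid 3: wins, pays 3, utility 16 - 3 = 13.
So bidding 3 beats truth here (13 > 0).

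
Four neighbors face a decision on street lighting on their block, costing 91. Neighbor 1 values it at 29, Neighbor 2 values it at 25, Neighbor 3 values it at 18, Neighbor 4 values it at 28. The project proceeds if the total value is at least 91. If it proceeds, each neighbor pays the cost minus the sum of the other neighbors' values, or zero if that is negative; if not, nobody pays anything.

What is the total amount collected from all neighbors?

Total value 100 ≥ cost 91, so it is built.
Neighbor 1: others sum to 71; max(0, 91 - 71) = 20.
Neighbor 2: others sum to 75; max(0, 91 - 75) = 16.
Neighbor 3: others sum to 82; max(0, 91 - 82) = 9.
Neighbor 4: others sum to 72; max(0, 91 - 72) = 19.
Total collected = 20 + 16 + 9 + 19 = 64.

64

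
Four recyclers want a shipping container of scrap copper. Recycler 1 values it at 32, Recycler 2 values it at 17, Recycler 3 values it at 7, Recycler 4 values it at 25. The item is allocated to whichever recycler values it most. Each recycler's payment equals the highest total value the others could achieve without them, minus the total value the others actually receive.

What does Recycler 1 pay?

Recycler 1 has the highest value and receives the item.
Without Recycler 1, the item would go to the next-highest value, 25, so the others could achieve 25.
With Recycler 1 present and winning, the others receive nothing, so their total is 0.
Payment = 25 - 0 = 25.

25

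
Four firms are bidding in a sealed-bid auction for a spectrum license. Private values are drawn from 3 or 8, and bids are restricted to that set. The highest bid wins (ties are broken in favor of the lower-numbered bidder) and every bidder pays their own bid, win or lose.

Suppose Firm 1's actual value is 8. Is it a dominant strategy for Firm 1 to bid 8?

Consider the case where Firm 2 bids 3, Firm 3 bids 3 and Firm 4 bids 3.
Truthful bid 8: wins, pays 8, utility 8 - 8 = 0.
Bid 3 instead: wins, pays 3, utility 8 - 3 = 5.
Since 5 > 0, bidding 3 is strictly better here, so truthful bidding is not dominant.

No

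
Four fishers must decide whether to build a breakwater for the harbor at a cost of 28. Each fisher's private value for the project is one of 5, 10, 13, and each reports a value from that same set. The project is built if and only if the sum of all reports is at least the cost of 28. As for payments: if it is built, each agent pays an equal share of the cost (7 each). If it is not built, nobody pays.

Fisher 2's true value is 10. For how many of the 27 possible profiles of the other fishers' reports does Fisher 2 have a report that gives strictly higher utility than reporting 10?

1

Others report (5, 5, 5): truth gives 0; report 13 gives 3 > 0. Violating.
Others report (5, 5, 10): truth gives 3; no alternative beats it.
Others report (5, 5, 13): truth gives 3; no alternative beats it.
(Checking all 27 profiles: 1 has a profitable deviation, 26 do not.)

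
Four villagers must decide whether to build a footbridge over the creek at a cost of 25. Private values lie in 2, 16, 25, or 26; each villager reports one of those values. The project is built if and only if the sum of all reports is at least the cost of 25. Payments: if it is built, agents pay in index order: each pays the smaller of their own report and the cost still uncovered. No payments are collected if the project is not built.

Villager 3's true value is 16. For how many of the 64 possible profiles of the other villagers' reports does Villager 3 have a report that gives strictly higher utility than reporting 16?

8

Others report (2, 2, 25): truth gives 0; report 2 gives 14 > 0. Violating.
Others report (2, 2, 26): truth gives 0; report 2 gives 14 > 0. Violating.
Others report (2, 16, 16): truth gives 9; report 2 gives 14 > 9. Violating.
Others report (2, 16, 25): truth gives 9; report 2 gives 14 > 9. Violating.
Others report (2, 2, 2): truth gives 0; no alternative beats it.
Others report (2, 2, 16): truth gives 0; no alternative beats it.
(Checking all 64 profiles: 8 have a profitable deviation, 56 do not.)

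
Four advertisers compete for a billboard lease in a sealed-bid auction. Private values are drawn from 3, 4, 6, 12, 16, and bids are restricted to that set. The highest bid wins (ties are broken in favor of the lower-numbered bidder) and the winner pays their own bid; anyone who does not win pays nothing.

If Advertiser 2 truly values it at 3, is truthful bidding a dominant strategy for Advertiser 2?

Check each profile of the others' bids and compare truth against every alternative bid.
Others bid (3, 3, 3): truth gives 0, best alternative gives -1.
Others bid (3, 3, 4): truth gives 0, best alternative gives -1.
Others bid (3, 4, 3): truth gives 0, best alternative gives -1.
Others bid (3, 4, 4): truth gives 0, best alternative gives -1.
Others bid (3, 3, 6): truth gives 0, best alternative gives 0.
Others bid (3, 3, 12): truth gives 0, best alternative gives 0.
(Remaining 119 profiles checked similarly; truth is weakly best in each.)
In every case the truthful bid is at least as good as any alternative, so it is a dominant strategy.

Yes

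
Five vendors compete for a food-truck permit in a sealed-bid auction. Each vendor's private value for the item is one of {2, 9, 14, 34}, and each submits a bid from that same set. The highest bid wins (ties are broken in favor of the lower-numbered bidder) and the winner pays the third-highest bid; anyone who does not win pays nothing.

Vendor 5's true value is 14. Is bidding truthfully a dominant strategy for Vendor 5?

Consider the case where Vendor 1 bids 2, Vendor 2 bids 2, Vendor 3 bids 2 and Vendor 4 bids 14.
Truthful bid 14: loses, pays 0, utility 0.
Bid 34 instead: wins, pays 2, utility 14 - 2 = 12.
Since 12 > 0, bidding 34 is strictly better here, so truthful bidding is not dominant.

No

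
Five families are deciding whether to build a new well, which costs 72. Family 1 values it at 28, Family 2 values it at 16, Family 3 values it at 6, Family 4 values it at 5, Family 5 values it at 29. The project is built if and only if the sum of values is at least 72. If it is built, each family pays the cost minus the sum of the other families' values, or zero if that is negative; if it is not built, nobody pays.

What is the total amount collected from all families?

37

Total value 84 ≥ cost 72, so it is built.
Family 1: others sum to 56; max(0, 72 - 56) = 16.
Family 2: others sum to 68; max(0, 72 - 68) = 4.
Family 3: others sum to 78; max(0, 72 - 78) = 0.
Family 4: others sum to 79; max(0, 72 - 79) = 0.
Family 5: others sum to 55; max(0, 72 - 55) = 17.
Total collected = 16 + 4 + 0 + 0 + 17 = 37.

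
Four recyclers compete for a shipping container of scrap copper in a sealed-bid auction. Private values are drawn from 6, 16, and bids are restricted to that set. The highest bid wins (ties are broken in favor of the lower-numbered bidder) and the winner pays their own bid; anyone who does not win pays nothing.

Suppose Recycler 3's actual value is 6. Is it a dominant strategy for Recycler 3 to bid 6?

Check each profile of the others' bids and compare truth against every alternative bid.
Others bid (6, 6, 6): truth gives 0, best alternative gives -10.
Others bid (6, 6, 16): truth gives 0, best alternative gives -10.
Others bid (6, 16, 6): truth gives 0, best alternative gives 0.
Others bid (6, 16, 16): truth gives 0, best alternative gives 0.
Others bid (16, 6, 6): truth gives 0, best alternative gives 0.
Others bid (16, 6, 16): truth gives 0, best alternative gives 0.
(Remaining 2 profiles checked similarly; truth is weakly best in each.)
In every case the truthful bid is at least as good as any alternative, so it is a dominant strategy.

Yes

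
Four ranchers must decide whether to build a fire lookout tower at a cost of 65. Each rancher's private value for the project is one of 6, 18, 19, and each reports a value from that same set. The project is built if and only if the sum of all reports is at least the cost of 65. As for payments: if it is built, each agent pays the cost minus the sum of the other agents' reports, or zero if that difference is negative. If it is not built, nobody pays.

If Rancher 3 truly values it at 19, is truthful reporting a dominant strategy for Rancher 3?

Check each profile of the others' reports and compare truth against every alternative report.
Others report (19, 19, 19): truth gives 11, best alternative gives 11.
Others report (18, 19, 19): truth gives 10, best alternative gives 10.
Others report (19, 18, 19): truth gives 10, best alternative gives 10.
Others report (19, 19, 18): truth gives 10, best alternative gives 10.
Others report (18, 18, 19): truth gives 9, best alternative gives 9.
Others report (18, 19, 18): truth gives 9, best alternative gives 9.
(Remaining 21 profiles checked similarly; truth is weakly best in each.)
In every case the truthful report is at least as good as any alternative, so it is a dominant strategy.

Yes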